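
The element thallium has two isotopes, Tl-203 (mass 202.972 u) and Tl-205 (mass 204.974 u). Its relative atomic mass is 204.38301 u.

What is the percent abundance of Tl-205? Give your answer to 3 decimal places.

70.480%

Writing the weighted mean with unknown fraction x of Tl-203:
202.972·x + 204.974·(1 − x) = 204.38301
(202.972 − 204.974)·x = 204.38301 − 204.974
x = -0.59099 / -2.002 = 0.29520 → 29.520% Tl-203, 70.480% Tl-205.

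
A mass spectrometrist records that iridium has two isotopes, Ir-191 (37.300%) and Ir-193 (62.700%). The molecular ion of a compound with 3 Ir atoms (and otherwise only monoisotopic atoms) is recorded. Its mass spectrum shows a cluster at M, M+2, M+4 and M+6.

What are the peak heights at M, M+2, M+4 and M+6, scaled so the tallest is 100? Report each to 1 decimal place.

11.8 : 59.5 : 100.0 : 56.0

The 3 Ir atoms are independent, so intensities follow the terms of (0.37300 + 0.62700)^3.
P(M) = 0.37300^3 = 0.051895
P(M+2) = 3 × 0.37300^2 × 0.62700^1 = 0.261702
P(M+4) = 3 × 0.37300^1 × 0.62700^2 = 0.439911
P(M+6) = 0.62700^3 = 0.246492
The M+4 peak is largest (0.439911); scaling to 100 gives 11.8 : 59.5 : 100.0 : 56.0.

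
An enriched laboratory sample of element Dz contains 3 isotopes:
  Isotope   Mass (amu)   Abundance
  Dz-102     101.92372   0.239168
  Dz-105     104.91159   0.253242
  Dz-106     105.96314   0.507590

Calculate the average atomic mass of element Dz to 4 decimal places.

104.7307 amu

Weight each isotope mass by its fractional abundance: 0.239168 × 101.92372 + 0.253242 × 104.91159 + 0.507590 × 105.96314
= 24.376892 + 26.568021 + 53.785830 = 104.730743 amu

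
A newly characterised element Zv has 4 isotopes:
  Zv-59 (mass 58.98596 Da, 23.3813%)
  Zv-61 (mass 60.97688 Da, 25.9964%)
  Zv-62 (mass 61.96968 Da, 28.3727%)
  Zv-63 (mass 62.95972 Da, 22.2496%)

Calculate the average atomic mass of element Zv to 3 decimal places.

61.234 Da

Average mass = Σ (abundance × isotope mass) = 0.233813 × 58.98596 + 0.259964 × 60.97688 + 0.283727 × 61.96968 + 0.222496 × 62.95972
= 13.791684 + 15.851794 + 17.582471 + 14.008286 = 61.234235 Da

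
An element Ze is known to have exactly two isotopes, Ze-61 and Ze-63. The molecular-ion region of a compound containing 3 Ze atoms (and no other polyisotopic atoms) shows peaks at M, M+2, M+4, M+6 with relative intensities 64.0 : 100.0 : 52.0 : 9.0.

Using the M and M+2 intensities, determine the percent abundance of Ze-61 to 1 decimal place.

If p is the fraction of Ze that is Ze-61, then I(M+2)/I(M) = [C(3,1)·p^2·(1−p)] / p^3 = 3·(1−p)/p = 100.0/64.0 = 1.5625
(1−p)/p = 1.5625/3 = 0.5208  ⇒  p = 1/(1 + 0.5208) = 0.6575
Ze-61: 65.8%, Ze-63: 34.2%.

65.8%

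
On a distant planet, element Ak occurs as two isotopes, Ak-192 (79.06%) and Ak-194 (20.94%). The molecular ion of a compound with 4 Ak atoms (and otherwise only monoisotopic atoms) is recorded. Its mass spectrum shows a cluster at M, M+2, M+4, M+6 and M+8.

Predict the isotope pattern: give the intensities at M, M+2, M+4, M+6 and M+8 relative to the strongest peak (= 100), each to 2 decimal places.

Each Ak atom is independently Ak-192 (p = 0.7906) or Ak-194 (q = 0.2094); the cluster is the binomial expansion (p + q)^4.
P(M) = 0.7906^4 = 0.390685
P(M+2) = 4 × 0.7906^3 × 0.2094^1 = 0.413911
P(M+4) = 6 × 0.7906^2 × 0.2094^2 = 0.164444
P(M+6) = 4 × 0.7906^1 × 0.2094^3 = 0.029037
P(M+8) = 0.2094^4 = 0.001923
The M+2 peak is largest (0.413911); scaling to 100 gives 94.39 : 100.00 : 39.73 : 7.02 : 0.46.

94.39 : 100.00 : 39.73 : 7.02 : 0.46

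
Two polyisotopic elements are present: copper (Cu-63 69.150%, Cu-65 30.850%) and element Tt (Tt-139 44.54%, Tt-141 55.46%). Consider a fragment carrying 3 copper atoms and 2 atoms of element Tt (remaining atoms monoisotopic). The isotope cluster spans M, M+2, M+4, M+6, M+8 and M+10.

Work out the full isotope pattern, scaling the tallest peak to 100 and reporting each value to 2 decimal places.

Copper pattern (n=3): 0.33065611 : 0.44254842 : 0.19743483 : 0.02936064
Element Tt pattern (n=2): 0.19838116 : 0.49403768 : 0.30758116
Convolve the two distributions (both contribute in 2-u steps):
  M: 0.33065611×0.19838116 = 0.065596
  M+2: 0.33065611×0.49403768 + 0.44254842×0.19838116 = 0.251150
  M+4: 0.33065611×0.30758116 + 0.44254842×0.49403768 + 0.19743483×0.19838116 = 0.359507
  M+6: 0.44254842×0.30758116 + 0.19743483×0.49403768 + 0.02936064×0.19838116 = 0.239484
  M+8: 0.19743483×0.30758116 + 0.02936064×0.49403768 = 0.075232
  M+10: 0.02936064×0.30758116 = 0.009031
Scale to base peak (0.359507) = 100: 18.25 : 69.86 : 100.00 : 66.61 : 20.93 : 2.51

18.25 : 69.86 : 100.00 : 66.61 : 20.93 : 2.51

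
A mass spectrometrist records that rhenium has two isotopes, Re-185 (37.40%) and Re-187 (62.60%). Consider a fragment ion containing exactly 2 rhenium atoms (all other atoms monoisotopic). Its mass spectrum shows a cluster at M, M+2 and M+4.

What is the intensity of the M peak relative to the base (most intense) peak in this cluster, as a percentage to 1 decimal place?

Term probabilities: M 0.1399, M+2 0.4682, M+4 0.3919. Base peak = M+2.
P(M+2) = C(2,1) × 0.3740^1 × 0.6260^1 = 2 × 0.3740 × 0.6260 = 0.468248 (base)
P(M) = C(2,0) × 0.3740^2 × 0.6260^0 = 1 × 0.139876 × 1.0000 = 0.139876
Relative intensity = 0.139876 / 0.468248 × 100 = 29.9

29.9%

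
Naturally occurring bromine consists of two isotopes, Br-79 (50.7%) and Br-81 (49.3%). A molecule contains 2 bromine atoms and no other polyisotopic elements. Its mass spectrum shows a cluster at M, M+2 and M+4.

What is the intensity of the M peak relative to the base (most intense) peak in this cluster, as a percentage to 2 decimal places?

51.42%

(0.507 + 0.493)^2 gives M 0.2570, M+2 0.4999, M+4 0.2430; the largest is M+2.
P(M+2) = C(2,1) × 0.507^1 × 0.493^1 = 2 × 0.5070 × 0.4930 = 0.499902 (base)
P(M) = C(2,0) × 0.507^2 × 0.493^0 = 1 × 0.257049 × 1.0000 = 0.257049
Relative intensity = 0.257049 / 0.499902 × 100 = 51.42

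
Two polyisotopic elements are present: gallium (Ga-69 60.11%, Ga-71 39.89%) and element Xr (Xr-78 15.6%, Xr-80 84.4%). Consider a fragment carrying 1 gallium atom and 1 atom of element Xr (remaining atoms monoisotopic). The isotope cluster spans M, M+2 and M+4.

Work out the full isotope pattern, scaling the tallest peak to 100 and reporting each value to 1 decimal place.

16.5 : 100.0 : 59.1

Gallium pattern (n=1): 0.6011 : 0.3989
Element Xr pattern (n=1): 0.1560 : 0.8440
Convolve the two distributions (both contribute in 2-u steps):
  M: 0.6011×0.1560 = 0.093772
  M+2: 0.6011×0.8440 + 0.3989×0.1560 = 0.569557
  M+4: 0.3989×0.8440 = 0.336672
Scale to base peak (0.569557) = 100: 16.5 : 100.0 : 59.1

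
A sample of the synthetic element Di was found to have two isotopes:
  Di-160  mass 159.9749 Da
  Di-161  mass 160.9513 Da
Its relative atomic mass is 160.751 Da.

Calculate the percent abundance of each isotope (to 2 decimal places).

Let x be the fractional abundance of Di-160; then Di-161 has abundance 1 − x.
159.9749·x + 160.9513·(1 − x) = 160.751
(159.9749 − 160.9513)·x = 160.751 − 160.9513
x = -0.2003 / -0.9764 = 0.20514 → 20.51% Di-160, 79.49% Di-161.

Di-160: 20.51%, Di-161: 79.49%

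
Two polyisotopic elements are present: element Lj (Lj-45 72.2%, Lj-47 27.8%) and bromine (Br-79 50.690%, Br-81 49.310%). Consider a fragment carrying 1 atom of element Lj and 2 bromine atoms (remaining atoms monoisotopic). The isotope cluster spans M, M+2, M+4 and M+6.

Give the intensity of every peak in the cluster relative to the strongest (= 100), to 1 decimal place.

Element Lj pattern (n=1): 0.7220 : 0.2780
Bromine pattern (n=2): 0.25694761 : 0.49990478 : 0.24314761
Convolve the two distributions (both contribute in 2-u steps):
  M: 0.7220×0.25694761 = 0.185516
  M+2: 0.7220×0.49990478 + 0.2780×0.25694761 = 0.432363
  M+4: 0.7220×0.24314761 + 0.2780×0.49990478 = 0.314526
  M+6: 0.2780×0.24314761 = 0.067595
Scale to base peak (0.432363) = 100: 42.9 : 100.0 : 72.7 : 15.6

42.9 : 100.0 : 72.7 : 15.6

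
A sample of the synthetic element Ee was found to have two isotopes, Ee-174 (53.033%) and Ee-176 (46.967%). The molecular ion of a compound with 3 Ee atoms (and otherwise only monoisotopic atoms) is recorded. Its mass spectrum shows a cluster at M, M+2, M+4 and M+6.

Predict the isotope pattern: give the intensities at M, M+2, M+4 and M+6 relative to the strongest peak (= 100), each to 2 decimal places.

Each Ee atom is independently Ee-174 (p = 0.53033) or Ee-176 (q = 0.46967); the cluster is the binomial expansion (p + q)^3.
P(M) = 0.53033^3 = 0.149155
P(M+2) = 3 × 0.53033^2 × 0.46967^1 = 0.396284
P(M+4) = 3 × 0.53033^1 × 0.46967^2 = 0.350956
P(M+6) = 0.46967^3 = 0.103604
The M+2 peak is largest (0.396284); scaling to 100 gives 37.64 : 100.00 : 88.56 : 26.14.

37.64 : 100.00 : 88.56 : 26.14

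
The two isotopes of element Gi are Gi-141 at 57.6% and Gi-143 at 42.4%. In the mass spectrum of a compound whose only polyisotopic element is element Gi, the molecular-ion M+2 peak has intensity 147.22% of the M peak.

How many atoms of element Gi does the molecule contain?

2

With n Gi atoms, P(M+2)/P(M) = C(n,1)·p^(n−1)q / p^n = n·q/p = n · 0.424/0.576.
n = 1.4722 × 0.576/0.424 = 2.00 ≈ 2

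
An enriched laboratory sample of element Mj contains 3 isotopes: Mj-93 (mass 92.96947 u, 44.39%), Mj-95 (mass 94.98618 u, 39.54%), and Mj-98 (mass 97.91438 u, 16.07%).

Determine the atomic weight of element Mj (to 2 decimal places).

Weight each isotope mass by its fractional abundance: 0.4439 × 92.96947 + 0.3954 × 94.98618 + 0.1607 × 97.91438
= 41.269148 + 37.557536 + 15.734841 = 94.561525 u

94.56 u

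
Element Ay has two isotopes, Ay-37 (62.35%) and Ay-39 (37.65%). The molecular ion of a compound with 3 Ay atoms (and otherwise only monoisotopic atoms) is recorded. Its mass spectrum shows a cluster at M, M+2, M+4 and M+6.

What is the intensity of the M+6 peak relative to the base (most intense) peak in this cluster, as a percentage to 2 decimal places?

12.15%

Term probabilities: M 0.2424, M+2 0.4391, M+4 0.2651, M+6 0.0534. Base peak = M+2.
P(M+2) = C(3,1) × 0.6235^2 × 0.3765^1 = 3 × 0.38875225 × 0.3765 = 0.439096 (base)
P(M+6) = C(3,3) × 0.6235^0 × 0.3765^3 = 1 × 1.0000 × 0.05336972 = 0.053370
Relative intensity = 0.053370 / 0.439096 × 100 = 12.15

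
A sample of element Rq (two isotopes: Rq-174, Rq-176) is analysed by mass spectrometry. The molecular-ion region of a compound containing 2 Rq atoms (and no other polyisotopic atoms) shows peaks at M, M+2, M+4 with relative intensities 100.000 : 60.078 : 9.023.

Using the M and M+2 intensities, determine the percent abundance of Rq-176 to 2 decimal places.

23.10%

If p is the fraction of Rq that is Rq-174, then I(M+2)/I(M) = [C(2,1)·p^1·(1−p)] / p^2 = 2·(1−p)/p = 60.078/100.000 = 0.6008
(1−p)/p = 0.6008/2 = 0.3004  ⇒  p = 1/(1 + 0.3004) = 0.7690
Rq-174: 76.90%, Rq-176: 23.10%.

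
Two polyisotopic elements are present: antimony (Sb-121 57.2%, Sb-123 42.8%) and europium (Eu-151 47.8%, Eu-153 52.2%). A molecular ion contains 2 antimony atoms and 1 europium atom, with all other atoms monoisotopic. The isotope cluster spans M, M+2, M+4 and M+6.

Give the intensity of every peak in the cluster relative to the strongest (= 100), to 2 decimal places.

Antimony pattern (n=2): 0.327184 : 0.489632 : 0.183184
Europium pattern (n=1): 0.4780 : 0.5220
Convolve the two distributions (both contribute in 2-u steps):
  M: 0.327184×0.4780 = 0.156394
  M+2: 0.327184×0.5220 + 0.489632×0.4780 = 0.404834
  M+4: 0.489632×0.5220 + 0.183184×0.4780 = 0.343150
  M+6: 0.183184×0.5220 = 0.095622
Scale to base peak (0.404834) = 100: 38.63 : 100.00 : 84.76 : 23.62

38.63 : 100.00 : 84.76 : 23.62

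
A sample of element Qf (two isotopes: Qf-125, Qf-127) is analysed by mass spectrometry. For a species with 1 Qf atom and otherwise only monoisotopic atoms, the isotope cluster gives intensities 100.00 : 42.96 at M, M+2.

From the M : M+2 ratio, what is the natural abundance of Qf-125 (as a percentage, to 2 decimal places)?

Write p for the Qf-125 fraction. I(M+2)/I(M) = [C(1,1)·p^0·(1−p)] / p^1 = 1·(1−p)/p = 42.96/100.00 = 0.4296
(1−p)/p = 0.4296/1 = 0.4296  ⇒  p = 1/(1 + 0.4296) = 0.6995
Qf-125: 69.95%, Qf-127: 30.05%.

69.95%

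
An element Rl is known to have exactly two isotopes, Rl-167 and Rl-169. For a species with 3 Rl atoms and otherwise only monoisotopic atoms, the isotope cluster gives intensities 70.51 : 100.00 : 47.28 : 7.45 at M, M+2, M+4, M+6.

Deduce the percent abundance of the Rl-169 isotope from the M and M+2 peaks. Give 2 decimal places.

32.10%

Let p = fractional abundance of Rl-167. I(M+2)/I(M) = [C(3,1)·p^2·(1−p)] / p^3 = 3·(1−p)/p = 100.00/70.51 = 1.4182
(1−p)/p = 1.4182/3 = 0.4727  ⇒  p = 1/(1 + 0.4727) = 0.6790
Rl-167: 67.90%, Rl-169: 32.10%.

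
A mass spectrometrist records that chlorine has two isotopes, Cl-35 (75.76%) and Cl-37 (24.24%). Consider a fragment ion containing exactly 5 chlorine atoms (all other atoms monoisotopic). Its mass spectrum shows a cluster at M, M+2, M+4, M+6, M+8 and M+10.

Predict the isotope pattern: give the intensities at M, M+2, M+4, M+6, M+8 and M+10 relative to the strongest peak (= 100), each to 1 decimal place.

62.5 : 100.0 : 64.0 : 20.5 : 3.3 : 0.2

Each Cl atom is independently Cl-35 (p = 0.7576) or Cl-37 (q = 0.2424); the cluster is the binomial expansion (p + q)^5.
P(M) = 0.7576^5 = 0.249574
P(M+2) = 5 × 0.7576^4 × 0.2424^1 = 0.399266
P(M+4) = 10 × 0.7576^3 × 0.2424^2 = 0.255497
P(M+6) = 10 × 0.7576^2 × 0.2424^3 = 0.081748
P(M+8) = 5 × 0.7576^1 × 0.2424^4 = 0.013078
P(M+10) = 0.2424^5 = 0.000837
The M+2 peak is largest (0.399266); scaling to 100 gives 62.5 : 100.0 : 64.0 : 20.5 : 3.3 : 0.2.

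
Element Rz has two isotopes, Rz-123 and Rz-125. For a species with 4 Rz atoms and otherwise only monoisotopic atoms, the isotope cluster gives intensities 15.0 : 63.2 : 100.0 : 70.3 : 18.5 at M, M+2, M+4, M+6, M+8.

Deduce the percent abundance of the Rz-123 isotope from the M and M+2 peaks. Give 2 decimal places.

Write p for the Rz-123 fraction. I(M+2)/I(M) = [C(4,1)·p^3·(1−p)] / p^4 = 4·(1−p)/p = 63.2/15.0 = 4.2133
(1−p)/p = 4.2133/4 = 1.0533  ⇒  p = 1/(1 + 1.0533) = 0.4870
Rz-123: 48.70%, Rz-125: 51.30%.

48.70%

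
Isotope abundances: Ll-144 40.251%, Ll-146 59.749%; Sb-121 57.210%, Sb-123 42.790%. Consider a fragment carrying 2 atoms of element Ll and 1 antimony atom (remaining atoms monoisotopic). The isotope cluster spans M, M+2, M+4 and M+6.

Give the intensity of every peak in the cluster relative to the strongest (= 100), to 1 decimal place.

Element Ll pattern (n=2): 0.1620143 : 0.4809914 : 0.3569943
Antimony pattern (n=1): 0.5721 : 0.4279
Convolve the two distributions (both contribute in 2-u steps):
  M: 0.1620143×0.5721 = 0.092688
  M+2: 0.1620143×0.4279 + 0.4809914×0.5721 = 0.344501
  M+4: 0.4809914×0.4279 + 0.3569943×0.5721 = 0.410053
  M+6: 0.3569943×0.4279 = 0.152758
Scale to base peak (0.410053) = 100: 22.6 : 84.0 : 100.0 : 37.3

22.6 : 84.0 : 100.0 : 37.3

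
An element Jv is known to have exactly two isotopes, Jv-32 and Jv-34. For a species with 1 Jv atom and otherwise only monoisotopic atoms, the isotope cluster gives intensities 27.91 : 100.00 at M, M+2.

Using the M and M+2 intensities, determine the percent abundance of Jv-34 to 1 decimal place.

78.2%

Write p for the Jv-32 fraction. I(M+2)/I(M) = [C(1,1)·p^0·(1−p)] / p^1 = 1·(1−p)/p = 100.00/27.91 = 3.5829
(1−p)/p = 3.5829/1 = 3.5829  ⇒  p = 1/(1 + 3.5829) = 0.2182
Jv-32: 21.8%, Jv-34: 78.2%.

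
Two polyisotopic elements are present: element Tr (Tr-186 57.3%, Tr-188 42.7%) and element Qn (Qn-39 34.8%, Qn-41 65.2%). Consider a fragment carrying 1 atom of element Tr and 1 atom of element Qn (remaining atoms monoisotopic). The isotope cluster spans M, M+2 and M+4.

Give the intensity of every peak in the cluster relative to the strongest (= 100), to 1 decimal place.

38.2 : 100.0 : 53.3

Element Tr pattern (n=1): 0.5730 : 0.4270
Element Qn pattern (n=1): 0.3480 : 0.6520
Convolve the two distributions (both contribute in 2-u steps):
  M: 0.5730×0.3480 = 0.199404
  M+2: 0.5730×0.6520 + 0.4270×0.3480 = 0.522192
  M+4: 0.4270×0.6520 = 0.278404
Scale to base peak (0.522192) = 100: 38.2 : 100.0 : 53.3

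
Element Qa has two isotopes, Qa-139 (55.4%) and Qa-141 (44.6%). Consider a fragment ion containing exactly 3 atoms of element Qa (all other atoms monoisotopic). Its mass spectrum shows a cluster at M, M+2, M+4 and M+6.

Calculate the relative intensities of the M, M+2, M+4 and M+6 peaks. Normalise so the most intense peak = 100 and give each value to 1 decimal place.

Each Qa atom is independently Qa-139 (p = 0.554) or Qa-141 (q = 0.446); the cluster is the binomial expansion (p + q)^3.
P(M) = 0.554^3 = 0.170031
P(M+2) = 3 × 0.554^2 × 0.446^1 = 0.410654
P(M+4) = 3 × 0.554^1 × 0.446^2 = 0.330598
P(M+6) = 0.446^3 = 0.088717
The M+2 peak is largest (0.410654); scaling to 100 gives 41.4 : 100.0 : 80.5 : 21.6.

41.4 : 100.0 : 80.5 : 21.6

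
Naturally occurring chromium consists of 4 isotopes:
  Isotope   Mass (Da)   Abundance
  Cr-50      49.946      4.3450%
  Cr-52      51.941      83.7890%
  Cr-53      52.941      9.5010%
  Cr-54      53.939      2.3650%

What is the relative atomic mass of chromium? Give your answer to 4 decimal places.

Average mass = Σ (abundance × isotope mass) = 0.043450 × 49.946 + 0.837890 × 51.941 + 0.095010 × 52.941 + 0.023650 × 53.939
= 2.17015 + 43.52084 + 5.02992 + 1.27566 = 51.99657 Da

51.9966 Da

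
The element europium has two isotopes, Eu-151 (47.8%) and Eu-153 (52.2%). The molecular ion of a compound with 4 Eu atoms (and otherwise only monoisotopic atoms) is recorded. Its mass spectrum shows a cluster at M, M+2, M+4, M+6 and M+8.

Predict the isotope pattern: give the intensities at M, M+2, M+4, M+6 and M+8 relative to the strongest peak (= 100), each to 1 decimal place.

Expanding (0.478 + 0.522)^4:
P(M) = 0.478^4 = 0.052205
P(M+2) = 4 × 0.478^3 × 0.522^1 = 0.228042
P(M+4) = 6 × 0.478^2 × 0.522^2 = 0.373549
P(M+6) = 4 × 0.478^1 × 0.522^3 = 0.271956
P(M+8) = 0.522^4 = 0.074248
The M+4 peak is largest (0.373549); scaling to 100 gives 14.0 : 61.0 : 100.0 : 72.8 : 19.9.

14.0 : 61.0 : 100.0 : 72.8 : 19.9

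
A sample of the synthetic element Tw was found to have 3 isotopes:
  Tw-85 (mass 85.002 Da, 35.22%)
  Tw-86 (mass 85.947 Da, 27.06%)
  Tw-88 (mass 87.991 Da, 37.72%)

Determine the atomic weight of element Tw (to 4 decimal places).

86.3852 Da

Average mass = Σ (abundance × isotope mass) = 0.3522 × 85.002 + 0.2706 × 85.947 + 0.3772 × 87.991
= 29.93770 + 23.25726 + 33.19021 = 86.38517 Da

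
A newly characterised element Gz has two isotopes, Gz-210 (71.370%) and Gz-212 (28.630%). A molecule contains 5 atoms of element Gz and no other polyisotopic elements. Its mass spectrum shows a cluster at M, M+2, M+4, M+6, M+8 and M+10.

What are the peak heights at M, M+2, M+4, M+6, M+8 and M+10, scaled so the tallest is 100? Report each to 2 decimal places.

49.86 : 100.00 : 80.23 : 32.18 : 6.46 : 0.52

The 5 Gz atoms are independent, so intensities follow the terms of (0.71370 + 0.28630)^5.
P(M) = 0.71370^5 = 0.185173
P(M+2) = 5 × 0.71370^4 × 0.28630^1 = 0.371410
P(M+4) = 10 × 0.71370^3 × 0.28630^2 = 0.297982
P(M+6) = 10 × 0.71370^2 × 0.28630^3 = 0.119535
P(M+8) = 5 × 0.71370^1 × 0.28630^4 = 0.023976
P(M+10) = 0.28630^5 = 0.001924
The M+2 peak is largest (0.371410); scaling to 100 gives 49.86 : 100.00 : 80.23 : 32.18 : 6.46 : 0.52.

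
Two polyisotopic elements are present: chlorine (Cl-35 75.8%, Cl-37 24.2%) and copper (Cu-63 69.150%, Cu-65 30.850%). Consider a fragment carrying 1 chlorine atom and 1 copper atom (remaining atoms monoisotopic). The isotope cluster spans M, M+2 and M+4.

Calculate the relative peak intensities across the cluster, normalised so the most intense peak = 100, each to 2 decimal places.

100.00 : 76.54 : 14.24

Chlorine pattern (n=1): 0.7580 : 0.2420
Copper pattern (n=1): 0.6915 : 0.3085
Convolve the two distributions (both contribute in 2-u steps):
  M: 0.7580×0.6915 = 0.524157
  M+2: 0.7580×0.3085 + 0.2420×0.6915 = 0.401186
  M+4: 0.2420×0.3085 = 0.074657
Scale to base peak (0.524157) = 100: 100.00 : 76.54 : 14.24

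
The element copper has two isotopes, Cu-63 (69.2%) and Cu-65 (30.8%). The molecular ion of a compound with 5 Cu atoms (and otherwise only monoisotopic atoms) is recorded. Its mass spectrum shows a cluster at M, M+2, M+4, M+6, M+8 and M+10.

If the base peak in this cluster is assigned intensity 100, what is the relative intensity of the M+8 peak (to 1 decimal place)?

Binomial terms of (0.692 + 0.308)^5: M 0.1587, M+2 0.3531, M+4 0.3144, M+6 0.1399, M+8 0.0311, M+10 0.0028 → M+2 is the base peak.
P(M+2) = C(5,1) × 0.692^4 × 0.308^1 = 5 × 0.22931073 × 0.3080 = 0.353139 (base)
P(M+8) = C(5,4) × 0.692^1 × 0.308^4 = 5 × 0.6920 × 0.00899918 = 0.031137
Relative intensity = 0.031137 / 0.353139 × 100 = 8.8

8.8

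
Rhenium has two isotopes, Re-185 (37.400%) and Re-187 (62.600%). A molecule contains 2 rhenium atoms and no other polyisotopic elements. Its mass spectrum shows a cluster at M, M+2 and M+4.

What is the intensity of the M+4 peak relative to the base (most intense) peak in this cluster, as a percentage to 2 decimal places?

83.69%

(0.37400 + 0.62600)^2 gives M 0.1399, M+2 0.4682, M+4 0.3919; the largest is M+2.
P(M+2) = C(2,1) × 0.37400^1 × 0.62600^1 = 2 × 0.3740 × 0.6260 = 0.468248 (base)
P(M+4) = C(2,2) × 0.37400^0 × 0.62600^2 = 1 × 1.0000 × 0.391876 = 0.391876
Relative intensity = 0.391876 / 0.468248 × 100 = 83.69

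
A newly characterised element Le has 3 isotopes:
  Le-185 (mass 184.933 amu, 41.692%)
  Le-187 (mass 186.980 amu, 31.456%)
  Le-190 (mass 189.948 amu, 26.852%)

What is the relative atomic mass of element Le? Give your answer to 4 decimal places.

186.9235 amu

Weight each isotope mass by its fractional abundance: 0.41692 × 184.933 + 0.31456 × 186.980 + 0.26852 × 189.948
= 77.10227 + 58.81643 + 51.00484 = 186.92354 amu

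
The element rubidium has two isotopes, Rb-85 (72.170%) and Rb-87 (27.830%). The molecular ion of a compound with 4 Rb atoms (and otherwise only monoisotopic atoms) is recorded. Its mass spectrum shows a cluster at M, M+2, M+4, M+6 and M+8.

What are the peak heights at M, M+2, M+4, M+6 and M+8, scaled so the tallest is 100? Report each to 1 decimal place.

64.8 : 100.0 : 57.8 : 14.9 : 1.4

Each Rb atom is independently Rb-85 (p = 0.72170) or Rb-87 (q = 0.27830); the cluster is the binomial expansion (p + q)^4.
P(M) = 0.72170^4 = 0.271286
P(M+2) = 4 × 0.72170^3 × 0.27830^1 = 0.418450
P(M+4) = 6 × 0.72170^2 × 0.27830^2 = 0.242042
P(M+6) = 4 × 0.72170^1 × 0.27830^3 = 0.062224
P(M+8) = 0.27830^4 = 0.005999
The M+2 peak is largest (0.418450); scaling to 100 gives 64.8 : 100.0 : 57.8 : 14.9 : 1.4.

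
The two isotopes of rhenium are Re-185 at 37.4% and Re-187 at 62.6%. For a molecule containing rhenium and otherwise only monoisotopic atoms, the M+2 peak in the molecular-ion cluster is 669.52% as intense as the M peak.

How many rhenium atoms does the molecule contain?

For n independent Re atoms, I(M+2)/I(M) = n · (abundance Re-187) / (abundance Re-185) = n · 0.626/0.374.
n = 6.6952 × 0.374/0.626 = 4.00 ≈ 4

4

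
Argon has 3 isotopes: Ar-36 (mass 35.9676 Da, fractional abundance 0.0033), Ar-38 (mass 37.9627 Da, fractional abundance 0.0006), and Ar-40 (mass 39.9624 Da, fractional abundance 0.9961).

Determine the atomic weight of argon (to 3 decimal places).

Ar = Σ fᵢ·mᵢ = 0.0033 × 35.9676 + 0.0006 × 37.9627 + 0.9961 × 39.9624
= 0.11869 + 0.02278 + 39.80655 = 39.94802 Da

39.948 Da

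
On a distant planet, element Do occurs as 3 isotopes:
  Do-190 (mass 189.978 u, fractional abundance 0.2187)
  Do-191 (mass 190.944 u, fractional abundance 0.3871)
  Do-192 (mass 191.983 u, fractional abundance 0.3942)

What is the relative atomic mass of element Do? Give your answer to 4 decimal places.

The abundance-weighted mean is 0.2187 × 189.978 + 0.3871 × 190.944 + 0.3942 × 191.983
= 41.54819 + 73.91442 + 75.67970 = 191.14231 u

191.1423 u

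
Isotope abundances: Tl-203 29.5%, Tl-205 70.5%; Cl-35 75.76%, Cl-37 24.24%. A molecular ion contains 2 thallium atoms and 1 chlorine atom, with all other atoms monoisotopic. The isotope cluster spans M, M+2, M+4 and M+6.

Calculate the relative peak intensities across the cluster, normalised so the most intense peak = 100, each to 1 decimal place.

Thallium pattern (n=2): 0.087025 : 0.41595 : 0.497025
Chlorine pattern (n=1): 0.7576 : 0.2424
Convolve the two distributions (both contribute in 2-u steps):
  M: 0.087025×0.7576 = 0.065930
  M+2: 0.087025×0.2424 + 0.41595×0.7576 = 0.336219
  M+4: 0.41595×0.2424 + 0.497025×0.7576 = 0.477372
  M+6: 0.497025×0.2424 = 0.120479
Scale to base peak (0.477372) = 100: 13.8 : 70.4 : 100.0 : 25.2

13.8 : 70.4 : 100.0 : 25.2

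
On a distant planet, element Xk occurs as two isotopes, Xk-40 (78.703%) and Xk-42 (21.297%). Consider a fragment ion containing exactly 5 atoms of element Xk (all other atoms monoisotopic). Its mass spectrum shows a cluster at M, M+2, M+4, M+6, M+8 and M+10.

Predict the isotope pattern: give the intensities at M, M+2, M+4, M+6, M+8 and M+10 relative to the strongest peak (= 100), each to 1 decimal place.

73.9 : 100.0 : 54.1 : 14.6 : 2.0 : 0.1

Expanding (0.78703 + 0.21297)^5:
P(M) = 0.78703^5 = 0.301965
P(M+2) = 5 × 0.78703^4 × 0.21297^1 = 0.408558
P(M+4) = 10 × 0.78703^3 × 0.21297^2 = 0.221111
P(M+6) = 10 × 0.78703^2 × 0.21297^3 = 0.059833
P(M+8) = 5 × 0.78703^1 × 0.21297^4 = 0.008095
P(M+10) = 0.21297^5 = 0.000438
The M+2 peak is largest (0.408558); scaling to 100 gives 73.9 : 100.0 : 54.1 : 14.6 : 2.0 : 0.1.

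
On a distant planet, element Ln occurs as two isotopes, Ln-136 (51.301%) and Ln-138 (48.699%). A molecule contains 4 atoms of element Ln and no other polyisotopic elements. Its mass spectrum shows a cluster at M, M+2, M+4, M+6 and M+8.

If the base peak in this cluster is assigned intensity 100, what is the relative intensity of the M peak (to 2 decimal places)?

18.50

Binomial terms of (0.51301 + 0.48699)^4: M 0.0693, M+2 0.2630, M+4 0.3745, M+6 0.2370, M+8 0.0562 → M+4 is the base peak.
P(M+4) = C(4,2) × 0.51301^2 × 0.48699^2 = 6 × 0.26317926 × 0.23715926 = 0.374492 (base)
P(M) = C(4,0) × 0.51301^4 × 0.48699^0 = 1 × 0.06926332 × 1.0000 = 0.069263
Relative intensity = 0.069263 / 0.374492 × 100 = 18.50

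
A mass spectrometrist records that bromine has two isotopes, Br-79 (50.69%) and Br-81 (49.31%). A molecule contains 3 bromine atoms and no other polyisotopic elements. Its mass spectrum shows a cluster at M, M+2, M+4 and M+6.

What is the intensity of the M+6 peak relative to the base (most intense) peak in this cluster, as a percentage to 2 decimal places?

(0.5069 + 0.4931)^3 gives M 0.1302, M+2 0.3801, M+4 0.3698, M+6 0.1199; the largest is M+2.
P(M+2) = C(3,1) × 0.5069^2 × 0.4931^1 = 3 × 0.25694761 × 0.4931 = 0.380103 (base)
P(M+6) = C(3,3) × 0.5069^0 × 0.4931^3 = 1 × 1.0000 × 0.11989609 = 0.119896
Relative intensity = 0.119896 / 0.380103 × 100 = 31.54

31.54%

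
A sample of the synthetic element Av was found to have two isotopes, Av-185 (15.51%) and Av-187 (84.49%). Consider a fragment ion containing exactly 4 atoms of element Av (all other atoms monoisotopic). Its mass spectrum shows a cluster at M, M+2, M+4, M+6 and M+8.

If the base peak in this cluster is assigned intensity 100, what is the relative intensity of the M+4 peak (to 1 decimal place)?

20.2

Term probabilities: M 0.0006, M+2 0.0126, M+4 0.1030, M+6 0.3742, M+8 0.5096. Base peak = M+8.
P(M+8) = C(4,4) × 0.1551^0 × 0.8449^4 = 1 × 1.0000 × 0.5095904 = 0.509590 (base)
P(M+4) = C(4,2) × 0.1551^2 × 0.8449^2 = 6 × 0.02405601 × 0.71385601 = 0.103035
Relative intensity = 0.103035 / 0.509590 × 100 = 20.2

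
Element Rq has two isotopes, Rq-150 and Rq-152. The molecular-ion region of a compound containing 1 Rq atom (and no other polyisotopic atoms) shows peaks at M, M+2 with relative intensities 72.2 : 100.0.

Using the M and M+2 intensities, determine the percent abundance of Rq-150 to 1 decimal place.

41.9%

If p is the fraction of Rq that is Rq-150, then I(M+2)/I(M) = [C(1,1)·p^0·(1−p)] / p^1 = 1·(1−p)/p = 100.0/72.2 = 1.3850
(1−p)/p = 1.3850/1 = 1.3850  ⇒  p = 1/(1 + 1.3850) = 0.4193
Rq-150: 41.9%, Rq-152: 58.1%.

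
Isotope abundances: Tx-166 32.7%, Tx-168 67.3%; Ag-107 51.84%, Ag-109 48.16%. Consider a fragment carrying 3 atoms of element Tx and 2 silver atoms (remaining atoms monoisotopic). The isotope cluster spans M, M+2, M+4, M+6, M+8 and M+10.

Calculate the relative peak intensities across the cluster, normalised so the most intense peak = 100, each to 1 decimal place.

2.7 : 21.3 : 66.5 : 100.0 : 72.1 : 20.0

Element Tx pattern (n=3): 0.03496578 : 0.21588965 : 0.44432335 : 0.30482122
Silver pattern (n=2): 0.26873856 : 0.49932288 : 0.23193856
Convolve the two distributions (both contribute in 2-u steps):
  M: 0.03496578×0.26873856 = 0.009397
  M+2: 0.03496578×0.49932288 + 0.21588965×0.26873856 = 0.075477
  M+4: 0.03496578×0.23193856 + 0.21588965×0.49932288 + 0.44432335×0.26873856 = 0.235315
  M+6: 0.21588965×0.23193856 + 0.44432335×0.49932288 + 0.30482122×0.26873856 = 0.353851
  M+8: 0.44432335×0.23193856 + 0.30482122×0.49932288 = 0.255260
  M+10: 0.30482122×0.23193856 = 0.070700
Scale to base peak (0.353851) = 100: 2.7 : 21.3 : 66.5 : 100.0 : 72.1 : 20.0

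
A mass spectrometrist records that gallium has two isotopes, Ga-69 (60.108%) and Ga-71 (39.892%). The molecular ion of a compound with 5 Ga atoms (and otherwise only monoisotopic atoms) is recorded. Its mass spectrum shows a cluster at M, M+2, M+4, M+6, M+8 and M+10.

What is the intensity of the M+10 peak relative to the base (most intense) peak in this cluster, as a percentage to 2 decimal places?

2.92%

(0.60108 + 0.39892)^5 gives M 0.0785, M+2 0.2604, M+4 0.3456, M+6 0.2294, M+8 0.0761, M+10 0.0101; the largest is M+4.
P(M+4) = C(5,2) × 0.60108^3 × 0.39892^2 = 10 × 0.2171685 × 0.15913717 = 0.345596 (base)
P(M+10) = C(5,5) × 0.60108^0 × 0.39892^5 = 1 × 1.0000 × 0.0101025 = 0.010103
Relative intensity = 0.010103 / 0.345596 × 100 = 2.92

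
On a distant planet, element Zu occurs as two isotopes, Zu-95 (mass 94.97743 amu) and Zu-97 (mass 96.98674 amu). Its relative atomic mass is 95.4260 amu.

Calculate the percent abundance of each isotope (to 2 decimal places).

Writing the weighted mean with unknown fraction x of Zu-95:
94.97743·x + 96.98674·(1 − x) = 95.4260
(94.97743 − 96.98674)·x = 95.4260 − 96.98674
x = -1.56074 / -2.00931 = 0.77675 → 77.68% Zu-95, 22.32% Zu-97.

Zu-95: 77.68%, Zu-97: 22.32%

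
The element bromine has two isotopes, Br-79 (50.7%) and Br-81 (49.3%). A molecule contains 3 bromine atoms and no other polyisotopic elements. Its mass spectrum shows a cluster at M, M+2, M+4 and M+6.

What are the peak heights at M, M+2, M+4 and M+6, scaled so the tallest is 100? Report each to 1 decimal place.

Each Br atom is independently Br-79 (p = 0.507) or Br-81 (q = 0.493); the cluster is the binomial expansion (p + q)^3.
P(M) = 0.507^3 = 0.130324
P(M+2) = 3 × 0.507^2 × 0.493^1 = 0.380175
P(M+4) = 3 × 0.507^1 × 0.493^2 = 0.369678
P(M+6) = 0.493^3 = 0.119823
The M+2 peak is largest (0.380175); scaling to 100 gives 34.3 : 100.0 : 97.2 : 31.5.

34.3 : 100.0 : 97.2 : 31.5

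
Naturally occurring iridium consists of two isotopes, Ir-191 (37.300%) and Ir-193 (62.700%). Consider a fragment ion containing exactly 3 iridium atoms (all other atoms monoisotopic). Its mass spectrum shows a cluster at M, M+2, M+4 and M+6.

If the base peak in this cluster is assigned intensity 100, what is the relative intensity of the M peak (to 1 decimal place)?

Binomial terms of (0.37300 + 0.62700)^3: M 0.0519, M+2 0.2617, M+4 0.4399, M+6 0.2465 → M+4 is the base peak.
P(M+4) = C(3,2) × 0.37300^1 × 0.62700^2 = 3 × 0.3730 × 0.393129 = 0.439911 (base)
P(M) = C(3,0) × 0.37300^3 × 0.62700^0 = 1 × 0.05189512 × 1.0000 = 0.051895
Relative intensity = 0.051895 / 0.439911 × 100 = 11.8

11.8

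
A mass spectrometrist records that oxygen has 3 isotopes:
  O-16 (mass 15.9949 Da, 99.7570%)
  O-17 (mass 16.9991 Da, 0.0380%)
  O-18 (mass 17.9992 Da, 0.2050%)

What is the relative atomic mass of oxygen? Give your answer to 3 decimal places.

Weight each isotope mass by its fractional abundance: 0.997570 × 15.9949 + 0.000380 × 16.9991 + 0.002050 × 17.9992
= 15.95603 + 0.00646 + 0.03690 = 15.99939 Da

15.999 Da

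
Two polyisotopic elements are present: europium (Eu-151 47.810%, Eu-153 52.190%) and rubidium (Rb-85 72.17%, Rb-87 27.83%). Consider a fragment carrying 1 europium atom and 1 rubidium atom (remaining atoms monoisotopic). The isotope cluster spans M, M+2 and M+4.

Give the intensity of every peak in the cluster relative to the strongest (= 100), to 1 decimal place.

Europium pattern (n=1): 0.4781 : 0.5219
Rubidium pattern (n=1): 0.7217 : 0.2783
Convolve the two distributions (both contribute in 2-u steps):
  M: 0.4781×0.7217 = 0.345045
  M+2: 0.4781×0.2783 + 0.5219×0.7217 = 0.509710
  M+4: 0.5219×0.2783 = 0.145245
Scale to base peak (0.509710) = 100: 67.7 : 100.0 : 28.5

67.7 : 100.0 : 28.5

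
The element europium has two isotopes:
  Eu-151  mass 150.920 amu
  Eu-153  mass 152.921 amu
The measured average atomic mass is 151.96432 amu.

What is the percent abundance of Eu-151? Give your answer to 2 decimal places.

47.81%

Let x be the fractional abundance of Eu-151; then Eu-153 has abundance 1 − x.
150.920·x + 152.921·(1 − x) = 151.96432
(150.920 − 152.921)·x = 151.96432 − 152.921
x = -0.95668 / -2.001 = 0.47810 → 47.81% Eu-151, 52.19% Eu-153.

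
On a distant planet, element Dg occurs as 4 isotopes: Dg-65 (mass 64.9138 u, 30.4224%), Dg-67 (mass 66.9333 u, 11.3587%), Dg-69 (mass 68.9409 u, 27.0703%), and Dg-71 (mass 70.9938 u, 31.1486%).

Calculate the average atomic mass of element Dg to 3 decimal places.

Ar = Σ fᵢ·mᵢ = 0.304224 × 64.9138 + 0.113587 × 66.9333 + 0.270703 × 68.9409 + 0.311486 × 70.9938
= 19.74834 + 7.60275 + 18.66251 + 22.11357 = 68.12717 u

68.127 u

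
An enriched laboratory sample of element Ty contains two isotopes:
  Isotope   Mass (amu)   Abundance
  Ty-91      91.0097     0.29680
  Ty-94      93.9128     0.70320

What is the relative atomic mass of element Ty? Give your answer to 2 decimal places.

93.05 amu

The abundance-weighted mean is 0.29680 × 91.0097 + 0.70320 × 93.9128
= 27.01168 + 66.03948 = 93.05116 amu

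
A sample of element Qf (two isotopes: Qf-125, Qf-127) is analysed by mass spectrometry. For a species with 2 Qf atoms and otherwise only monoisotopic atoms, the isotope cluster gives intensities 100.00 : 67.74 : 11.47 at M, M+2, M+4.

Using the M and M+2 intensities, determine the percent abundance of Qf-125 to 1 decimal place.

74.7%

If p is the fraction of Qf that is Qf-125, then I(M+2)/I(M) = [C(2,1)·p^1·(1−p)] / p^2 = 2·(1−p)/p = 67.74/100.00 = 0.6774
(1−p)/p = 0.6774/2 = 0.3387  ⇒  p = 1/(1 + 0.3387) = 0.7470
Qf-125: 74.7%, Qf-127: 25.3%.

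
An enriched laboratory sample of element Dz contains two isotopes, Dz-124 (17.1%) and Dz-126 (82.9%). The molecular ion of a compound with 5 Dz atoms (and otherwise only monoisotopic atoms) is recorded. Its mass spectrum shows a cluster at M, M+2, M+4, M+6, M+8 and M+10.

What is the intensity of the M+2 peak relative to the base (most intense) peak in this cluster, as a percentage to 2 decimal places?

Term probabilities: M 0.0001, M+2 0.0035, M+4 0.0344, M+6 0.1666, M+8 0.4038, M+10 0.3915. Base peak = M+8.
P(M+8) = C(5,4) × 0.171^1 × 0.829^4 = 5 × 0.1710 × 0.47230019 = 0.403817 (base)
P(M+2) = C(5,1) × 0.171^4 × 0.829^1 = 5 × 0.00085504 × 0.8290 = 0.003544
Relative intensity = 0.003544 / 0.403817 × 100 = 0.88

0.88%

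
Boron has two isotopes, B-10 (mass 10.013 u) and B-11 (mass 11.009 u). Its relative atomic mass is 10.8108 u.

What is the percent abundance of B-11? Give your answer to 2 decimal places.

With x = fraction of B-10 (so B-11 is 1 − x):
10.013·x + 11.009·(1 − x) = 10.8108
(10.013 − 11.009)·x = 10.8108 − 11.009
x = -0.1982 / -0.996 = 0.19900 → 19.90% B-10, 80.10% B-11.

80.10%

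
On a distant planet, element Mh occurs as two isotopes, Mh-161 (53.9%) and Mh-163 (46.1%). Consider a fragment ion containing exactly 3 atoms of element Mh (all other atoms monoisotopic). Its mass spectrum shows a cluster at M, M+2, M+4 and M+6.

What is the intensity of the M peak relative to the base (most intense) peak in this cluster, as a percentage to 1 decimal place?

(0.539 + 0.461)^3 gives M 0.1566, M+2 0.4018, M+4 0.3436, M+6 0.0980; the largest is M+2.
P(M+2) = C(3,1) × 0.539^2 × 0.461^1 = 3 × 0.290521 × 0.4610 = 0.401791 (base)
P(M) = C(3,0) × 0.539^3 × 0.461^0 = 1 × 0.15659082 × 1.0000 = 0.156591
Relative intensity = 0.156591 / 0.401791 × 100 = 39.0

39.0%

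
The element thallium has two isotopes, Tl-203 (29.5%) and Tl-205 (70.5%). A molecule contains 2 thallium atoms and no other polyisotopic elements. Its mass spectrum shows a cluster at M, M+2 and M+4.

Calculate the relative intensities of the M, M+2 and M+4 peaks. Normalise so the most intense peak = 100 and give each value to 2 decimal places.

Each Tl atom is independently Tl-203 (p = 0.295) or Tl-205 (q = 0.705); the cluster is the binomial expansion (p + q)^2.
P(M) = 0.295^2 = 0.087025
P(M+2) = 2 × 0.295^1 × 0.705^1 = 0.415950
P(M+4) = 0.705^2 = 0.497025
The M+4 peak is largest (0.497025); scaling to 100 gives 17.51 : 83.69 : 100.00.

17.51 : 83.69 : 100.00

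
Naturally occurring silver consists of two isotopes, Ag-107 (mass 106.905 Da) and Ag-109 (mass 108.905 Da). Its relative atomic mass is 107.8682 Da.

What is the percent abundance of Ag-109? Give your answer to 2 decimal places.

48.16%

Let x be the fractional abundance of Ag-107; then Ag-109 has abundance 1 − x.
106.905·x + 108.905·(1 − x) = 107.8682
(106.905 − 108.905)·x = 107.8682 − 108.905
x = -1.0368 / -2.000 = 0.51840 → 51.84% Ag-107, 48.16% Ag-109.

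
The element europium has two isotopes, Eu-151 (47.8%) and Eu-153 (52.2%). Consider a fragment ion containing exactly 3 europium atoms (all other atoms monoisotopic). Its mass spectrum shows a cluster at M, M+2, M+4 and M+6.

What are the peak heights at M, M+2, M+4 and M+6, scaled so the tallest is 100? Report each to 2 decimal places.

Expanding (0.478 + 0.522)^3:
P(M) = 0.478^3 = 0.109215
P(M+2) = 3 × 0.478^2 × 0.522^1 = 0.357806
P(M+4) = 3 × 0.478^1 × 0.522^2 = 0.390742
P(M+6) = 0.522^3 = 0.142237
The M+4 peak is largest (0.390742); scaling to 100 gives 27.95 : 91.57 : 100.00 : 36.40.

27.95 : 91.57 : 100.00 : 36.40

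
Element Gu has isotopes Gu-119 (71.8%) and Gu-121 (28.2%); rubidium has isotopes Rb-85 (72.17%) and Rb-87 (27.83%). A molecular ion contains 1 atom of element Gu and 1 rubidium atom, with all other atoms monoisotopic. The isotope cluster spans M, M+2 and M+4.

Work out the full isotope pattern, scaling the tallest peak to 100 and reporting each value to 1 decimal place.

Element Gu pattern (n=1): 0.7180 : 0.2820
Rubidium pattern (n=1): 0.7217 : 0.2783
Convolve the two distributions (both contribute in 2-u steps):
  M: 0.7180×0.7217 = 0.518181
  M+2: 0.7180×0.2783 + 0.2820×0.7217 = 0.403339
  M+4: 0.2820×0.2783 = 0.078481
Scale to base peak (0.518181) = 100: 100.0 : 77.8 : 15.1

100.0 : 77.8 : 15.1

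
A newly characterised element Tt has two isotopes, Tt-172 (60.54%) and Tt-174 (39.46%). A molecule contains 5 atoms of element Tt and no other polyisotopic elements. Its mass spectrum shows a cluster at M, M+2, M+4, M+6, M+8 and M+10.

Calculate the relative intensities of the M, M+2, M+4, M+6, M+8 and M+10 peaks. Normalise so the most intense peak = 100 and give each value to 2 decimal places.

The 5 Tt atoms are independent, so intensities follow the terms of (0.6054 + 0.3946)^5.
P(M) = 0.6054^5 = 0.081323
P(M+2) = 5 × 0.6054^4 × 0.3946^1 = 0.265031
P(M+4) = 10 × 0.6054^3 × 0.3946^2 = 0.345495
P(M+6) = 10 × 0.6054^2 × 0.3946^3 = 0.225194
P(M+8) = 5 × 0.6054^1 × 0.3946^4 = 0.073391
P(M+10) = 0.3946^5 = 0.009567
The M+4 peak is largest (0.345495); scaling to 100 gives 23.54 : 76.71 : 100.00 : 65.18 : 21.24 : 2.77.

23.54 : 76.71 : 100.00 : 65.18 : 21.24 : 2.77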